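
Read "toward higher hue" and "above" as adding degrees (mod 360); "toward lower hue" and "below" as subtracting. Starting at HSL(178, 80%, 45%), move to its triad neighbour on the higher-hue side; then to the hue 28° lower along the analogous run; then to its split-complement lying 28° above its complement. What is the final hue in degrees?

118°

triadic ↑ +120°: 178 + 120 = 298°
analog 28° ↓ −28°: 298 − 28 = 270°
split-comp 28° ↑ +208°: 270 + 208 = 478 → 478 − 360 = 118°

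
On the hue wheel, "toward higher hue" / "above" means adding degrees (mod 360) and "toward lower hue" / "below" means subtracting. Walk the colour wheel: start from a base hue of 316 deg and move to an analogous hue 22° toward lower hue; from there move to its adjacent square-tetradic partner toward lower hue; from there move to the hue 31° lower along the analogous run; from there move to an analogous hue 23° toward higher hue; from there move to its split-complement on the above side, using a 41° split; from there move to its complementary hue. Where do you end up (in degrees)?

237°

316 − 22 = 294°   (analog 22° ↓)
294 − 90 = 204°   (square ↓)
204 − 31 = 173°   (analog 31° ↓)
173 + 23 = 196°   (analog 23° ↑)
196 + 221 = 417 → 417 − 360 = 57°   (split-comp 41° ↑)
57 + 180 = 237°   (complement)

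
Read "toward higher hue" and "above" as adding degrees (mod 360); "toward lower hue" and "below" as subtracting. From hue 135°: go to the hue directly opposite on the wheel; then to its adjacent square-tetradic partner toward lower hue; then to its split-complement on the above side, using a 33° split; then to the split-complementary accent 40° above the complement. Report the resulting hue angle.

complement +180°: 135 + 180 = 315°
square ↓ −90°: 315 − 90 = 225°
split-comp 33° ↑ +213°: 225 + 213 = 438 → 438 − 360 = 78°
split-comp 40° ↑ +220°: 78 + 220 = 298°

298°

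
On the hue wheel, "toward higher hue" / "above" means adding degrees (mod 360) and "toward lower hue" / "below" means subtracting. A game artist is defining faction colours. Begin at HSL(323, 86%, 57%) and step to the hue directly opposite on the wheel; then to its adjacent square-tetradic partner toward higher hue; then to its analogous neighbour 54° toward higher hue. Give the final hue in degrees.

323 + 180 = 503 → 503 − 360 = 143°   (complement)
143 + 90 = 233°   (square ↑)
233 + 54 = 287°   (analog 54° ↑)

287°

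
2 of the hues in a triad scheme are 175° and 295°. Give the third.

55°

A triad places three hues 120° apart.
The full set through 175° is {55°, 175°, 295°}.
Given {175°, 295°}, the missing hue is 55°.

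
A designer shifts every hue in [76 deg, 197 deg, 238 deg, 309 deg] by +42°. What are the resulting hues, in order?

118°, 239°, 280°, 351°

76 + 42 = 118°
197 + 42 = 239°
238 + 42 = 280°
309 + 42 = 351°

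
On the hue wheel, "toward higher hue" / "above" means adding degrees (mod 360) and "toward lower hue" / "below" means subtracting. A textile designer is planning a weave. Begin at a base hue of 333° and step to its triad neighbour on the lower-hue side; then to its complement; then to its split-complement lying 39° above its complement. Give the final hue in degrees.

−120° (triadic ↓): 333 − 120 = 213°
+180° (complement): 213 + 180 = 393 → 393 − 360 = 33°
+219° (split-comp 39° ↑): 33 + 219 = 252°

252°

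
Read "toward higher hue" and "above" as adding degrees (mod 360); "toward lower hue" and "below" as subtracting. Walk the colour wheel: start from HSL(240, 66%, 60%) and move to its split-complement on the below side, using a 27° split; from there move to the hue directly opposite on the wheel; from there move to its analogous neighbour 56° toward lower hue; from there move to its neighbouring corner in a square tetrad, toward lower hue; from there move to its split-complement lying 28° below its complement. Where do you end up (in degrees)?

split-comp 27° ↓ +153°: 240 + 153 = 393 → 393 − 360 = 33°
complement +180°: 33 + 180 = 213°
analog 56° ↓ −56°: 213 − 56 = 157°
square ↓ −90°: 157 − 90 = 67°
split-comp 28° ↓ +152°: 67 + 152 = 219°

219°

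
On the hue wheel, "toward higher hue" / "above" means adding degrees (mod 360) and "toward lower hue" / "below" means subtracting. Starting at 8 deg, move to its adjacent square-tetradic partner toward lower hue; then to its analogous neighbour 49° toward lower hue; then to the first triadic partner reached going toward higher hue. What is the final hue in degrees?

8 − 90 = -82 → -82 + 360 = 278°   (square ↓)
278 − 49 = 229°   (analog 49° ↓)
229 + 120 = 349°   (triadic ↑)

349°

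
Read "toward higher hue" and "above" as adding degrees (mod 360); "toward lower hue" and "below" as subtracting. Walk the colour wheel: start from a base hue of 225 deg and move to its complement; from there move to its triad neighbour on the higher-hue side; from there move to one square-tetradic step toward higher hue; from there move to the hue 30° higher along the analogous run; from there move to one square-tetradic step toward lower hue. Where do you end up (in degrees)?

225 + 180 = 405 → 405 − 360 = 45°   (complement)
45 + 120 = 165°   (triadic ↑)
165 + 90 = 255°   (square ↑)
255 + 30 = 285°   (analog 30° ↑)
285 − 90 = 195°   (square ↓)

195°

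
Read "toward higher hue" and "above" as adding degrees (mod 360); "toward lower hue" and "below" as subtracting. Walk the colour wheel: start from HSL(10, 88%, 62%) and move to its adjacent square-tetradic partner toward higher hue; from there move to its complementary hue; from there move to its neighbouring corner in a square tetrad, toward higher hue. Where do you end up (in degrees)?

10°

square ↑ +90°: 10 + 90 = 100°
complement +180°: 100 + 180 = 280°
square ↑ +90°: 280 + 90 = 370 → 370 − 360 = 10°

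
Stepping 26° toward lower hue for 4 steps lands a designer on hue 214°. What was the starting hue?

318°

4 steps of 26° (toward lower hue) give a net shift of −104°.
Start = end − shift: 214 + 104 = 318°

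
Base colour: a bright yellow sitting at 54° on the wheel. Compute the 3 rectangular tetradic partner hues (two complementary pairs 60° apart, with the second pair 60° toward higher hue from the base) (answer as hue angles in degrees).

54 + 60 = 114°
54 + 180 = 234°
54 + 240 = 294°

114°, 234°, 294°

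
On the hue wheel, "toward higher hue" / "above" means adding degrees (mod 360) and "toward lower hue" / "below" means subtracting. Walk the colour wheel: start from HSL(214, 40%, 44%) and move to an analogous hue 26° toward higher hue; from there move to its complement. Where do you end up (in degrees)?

+26° (analog 26° ↑): 214 + 26 = 240°
+180° (complement): 240 + 180 = 420 → 420 − 360 = 60°

60°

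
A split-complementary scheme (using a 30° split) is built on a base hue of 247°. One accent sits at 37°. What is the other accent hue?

97°

Split-complementary hues sit 30° either side of the complement.
Complement of the base 247°: 247 + 180 = 427 → 427 − 360 = 67°
The given accent 37° is 30° one side of 67°; the other accent sits 30° the other side: 67 + 30 = 97°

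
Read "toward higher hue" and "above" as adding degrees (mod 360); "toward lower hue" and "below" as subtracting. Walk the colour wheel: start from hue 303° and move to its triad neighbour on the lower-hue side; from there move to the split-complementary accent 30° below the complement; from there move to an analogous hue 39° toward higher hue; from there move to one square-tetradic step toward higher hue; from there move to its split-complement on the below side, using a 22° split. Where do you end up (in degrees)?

triadic ↓ −120°: 303 − 120 = 183°
split-comp 30° ↓ +150°: 183 + 150 = 333°
analog 39° ↑ +39°: 333 + 39 = 372 → 372 − 360 = 12°
square ↑ +90°: 12 + 90 = 102°
split-comp 22° ↓ +158°: 102 + 158 = 260°

260°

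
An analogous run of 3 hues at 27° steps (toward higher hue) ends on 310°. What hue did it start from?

256°

2 steps of 27° (toward higher hue) give a net shift of +54°.
Start = end − shift: 310 − 54 = 256°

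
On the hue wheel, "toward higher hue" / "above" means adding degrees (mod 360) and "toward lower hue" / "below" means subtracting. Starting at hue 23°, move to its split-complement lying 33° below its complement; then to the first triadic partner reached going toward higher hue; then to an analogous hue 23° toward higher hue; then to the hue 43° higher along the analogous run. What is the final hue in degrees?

356°

+147° (split-comp 33° ↓): 23 + 147 = 170°
+120° (triadic ↑): 170 + 120 = 290°
+23° (analog 23° ↑): 290 + 23 = 313°
+43° (analog 43° ↑): 313 + 43 = 356°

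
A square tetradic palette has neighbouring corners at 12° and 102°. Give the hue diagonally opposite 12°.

A square tetradic scheme places four hues 90° apart; opposite corners are 180° apart.
12 + 180 = 192°

192°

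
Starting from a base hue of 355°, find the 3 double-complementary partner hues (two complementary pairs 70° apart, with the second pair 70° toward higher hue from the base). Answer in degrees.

65°, 175°, 245°

A rectangular tetradic uses two complementary pairs 70° apart: offsets 0°, 70°, 180°, 250°.
355 + 70 = 425 → 425 − 360 = 65°
355 + 180 = 535 → 535 − 360 = 175°
355 + 250 = 605 → 605 − 360 = 245°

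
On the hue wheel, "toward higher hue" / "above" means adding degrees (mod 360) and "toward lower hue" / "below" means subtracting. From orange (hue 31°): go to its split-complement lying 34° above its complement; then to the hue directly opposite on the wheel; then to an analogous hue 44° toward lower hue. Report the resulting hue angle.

21°

split-comp 34° ↑ +214°: 31 + 214 = 245°
complement +180°: 245 + 180 = 425 → 425 − 360 = 65°
analog 44° ↓ −44°: 65 − 44 = 21°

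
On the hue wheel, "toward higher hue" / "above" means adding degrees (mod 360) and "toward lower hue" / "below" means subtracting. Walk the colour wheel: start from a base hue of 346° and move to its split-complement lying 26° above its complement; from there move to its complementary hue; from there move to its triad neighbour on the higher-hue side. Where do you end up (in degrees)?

split-comp 26° ↑ +206°: 346 + 206 = 552 → 552 − 360 = 192°
complement +180°: 192 + 180 = 372 → 372 − 360 = 12°
triadic ↑ +120°: 12 + 120 = 132°

132°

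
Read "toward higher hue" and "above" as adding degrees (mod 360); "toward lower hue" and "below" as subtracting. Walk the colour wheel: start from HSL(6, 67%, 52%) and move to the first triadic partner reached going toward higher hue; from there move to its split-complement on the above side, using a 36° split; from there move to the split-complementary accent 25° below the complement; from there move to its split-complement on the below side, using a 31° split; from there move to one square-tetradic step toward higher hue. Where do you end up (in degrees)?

6 + 120 = 126°   (triadic ↑)
126 + 216 = 342°   (split-comp 36° ↑)
342 + 155 = 497 → 497 − 360 = 137°   (split-comp 25° ↓)
137 + 149 = 286°   (split-comp 31° ↓)
286 + 90 = 376 → 376 − 360 = 16°   (square ↑)

16°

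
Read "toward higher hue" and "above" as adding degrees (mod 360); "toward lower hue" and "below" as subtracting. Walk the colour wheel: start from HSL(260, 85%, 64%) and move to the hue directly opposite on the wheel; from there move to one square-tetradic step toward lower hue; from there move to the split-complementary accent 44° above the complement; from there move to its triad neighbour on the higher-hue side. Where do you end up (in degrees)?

+180° (complement): 260 + 180 = 440 → 440 − 360 = 80°
−90° (square ↓): 80 − 90 = -10 → -10 + 360 = 350°
+224° (split-comp 44° ↑): 350 + 224 = 574 → 574 − 360 = 214°
+120° (triadic ↑): 214 + 120 = 334°

334°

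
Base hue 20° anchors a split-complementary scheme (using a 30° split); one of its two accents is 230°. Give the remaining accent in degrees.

Split-complementary hues sit 30° either side of the complement.
Complement of the base 20°: 20 + 180 = 200°
The given accent 230° is 30° one side of 200°; the other accent sits 30° the other side: 200 − 30 = 170°

170°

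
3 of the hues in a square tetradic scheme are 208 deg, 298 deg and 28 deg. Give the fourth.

A square tetradic scheme places four hues every 90°.
The full set through 28° is {28°, 118°, 208°, 298°}.
Given {28°, 208°, 298°}, the missing hue is 118°.

118°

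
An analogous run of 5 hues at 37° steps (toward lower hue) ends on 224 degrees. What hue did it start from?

12°

4 steps of 37° (toward lower hue) give a net shift of −148°.
Start = end − shift: 224 + 148 = 372 → 372 − 360 = 12°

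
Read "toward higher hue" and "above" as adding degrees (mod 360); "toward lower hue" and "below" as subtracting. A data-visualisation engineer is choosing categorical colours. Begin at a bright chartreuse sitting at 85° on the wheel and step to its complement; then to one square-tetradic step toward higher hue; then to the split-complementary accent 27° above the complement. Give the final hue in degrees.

+180° (complement): 85 + 180 = 265°
+90° (square ↑): 265 + 90 = 355°
+207° (split-comp 27° ↑): 355 + 207 = 562 → 562 − 360 = 202°

202°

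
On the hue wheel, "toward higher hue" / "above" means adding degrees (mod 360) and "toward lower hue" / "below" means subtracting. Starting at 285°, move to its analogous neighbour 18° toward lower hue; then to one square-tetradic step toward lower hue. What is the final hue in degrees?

−18° (analog 18° ↓): 285 − 18 = 267°
−90° (square ↓): 267 − 90 = 177°

177°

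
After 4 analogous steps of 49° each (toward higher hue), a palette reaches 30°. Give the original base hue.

4 steps of 49° (toward higher hue) give a net shift of +196°.
Start = end − shift: 30 − 196 = -166 → -166 + 360 = 194°

194°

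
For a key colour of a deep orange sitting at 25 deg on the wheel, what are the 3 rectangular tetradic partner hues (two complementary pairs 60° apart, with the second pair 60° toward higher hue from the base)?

A rectangular tetradic uses two complementary pairs 60° apart: offsets 0°, 60°, 180°, 240°.
25 + 60 = 85°
25 + 180 = 205°
25 + 240 = 265°

85°, 205°, and 265°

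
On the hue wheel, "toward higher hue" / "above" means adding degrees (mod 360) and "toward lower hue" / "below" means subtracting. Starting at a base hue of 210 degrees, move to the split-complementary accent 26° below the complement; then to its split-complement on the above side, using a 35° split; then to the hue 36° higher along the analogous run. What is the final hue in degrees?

+154° (split-comp 26° ↓): 210 + 154 = 364 → 364 − 360 = 4°
+215° (split-comp 35° ↑): 4 + 215 = 219°
+36° (analog 36° ↑): 219 + 36 = 255°

255°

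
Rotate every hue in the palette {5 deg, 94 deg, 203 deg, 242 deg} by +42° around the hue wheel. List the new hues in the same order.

5 + 42 = 47°
94 + 42 = 136°
203 + 42 = 245°
242 + 42 = 284°

47°, 136°, 245°, 284°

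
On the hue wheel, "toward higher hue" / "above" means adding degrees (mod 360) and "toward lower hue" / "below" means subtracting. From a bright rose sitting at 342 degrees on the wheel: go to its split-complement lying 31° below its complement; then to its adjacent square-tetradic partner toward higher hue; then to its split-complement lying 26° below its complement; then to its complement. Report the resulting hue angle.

+149° (split-comp 31° ↓): 342 + 149 = 491 → 491 − 360 = 131°
+90° (square ↑): 131 + 90 = 221°
+154° (split-comp 26° ↓): 221 + 154 = 375 → 375 − 360 = 15°
+180° (complement): 15 + 180 = 195°

195°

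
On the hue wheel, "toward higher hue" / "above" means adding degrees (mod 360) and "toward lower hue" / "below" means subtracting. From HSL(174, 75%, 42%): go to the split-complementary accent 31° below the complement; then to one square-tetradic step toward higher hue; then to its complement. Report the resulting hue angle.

174 + 149 = 323°   (split-comp 31° ↓)
323 + 90 = 413 → 413 − 360 = 53°   (square ↑)
53 + 180 = 233°   (complement)

233°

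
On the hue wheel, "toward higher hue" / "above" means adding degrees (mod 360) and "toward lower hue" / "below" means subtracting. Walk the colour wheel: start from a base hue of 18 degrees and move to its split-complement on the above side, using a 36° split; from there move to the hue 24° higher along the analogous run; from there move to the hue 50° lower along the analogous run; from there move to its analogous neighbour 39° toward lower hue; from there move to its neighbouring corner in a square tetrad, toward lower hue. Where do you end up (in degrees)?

18 + 216 = 234°   (split-comp 36° ↑)
234 + 24 = 258°   (analog 24° ↑)
258 − 50 = 208°   (analog 50° ↓)
208 − 39 = 169°   (analog 39° ↓)
169 − 90 = 79°   (square ↓)

79°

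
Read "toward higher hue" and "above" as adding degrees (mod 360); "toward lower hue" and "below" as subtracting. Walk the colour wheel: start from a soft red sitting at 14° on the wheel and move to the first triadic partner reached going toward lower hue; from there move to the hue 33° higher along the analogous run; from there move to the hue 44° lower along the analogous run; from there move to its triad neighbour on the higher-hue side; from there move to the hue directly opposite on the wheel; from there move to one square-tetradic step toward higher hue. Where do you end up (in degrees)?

273°

14 − 120 = -106 → -106 + 360 = 254°   (triadic ↓)
254 + 33 = 287°   (analog 33° ↑)
287 − 44 = 243°   (analog 44° ↓)
243 + 120 = 363 → 363 − 360 = 3°   (triadic ↑)
3 + 180 = 183°   (complement)
183 + 90 = 273°   (square ↑)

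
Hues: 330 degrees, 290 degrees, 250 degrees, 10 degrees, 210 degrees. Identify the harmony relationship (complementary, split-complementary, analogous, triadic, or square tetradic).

Sort the hues: 10°, 210°, 250°, 290°, 330°.
Successive gaps around the wheel: 200°, 40°, 40°, 40°, 40°.
A run of hues at equal small steps (40°) with one large closing gap is an analogous group.

analogous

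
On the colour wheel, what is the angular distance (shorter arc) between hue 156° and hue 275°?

|156 − 275| = 119.
119 ≤ 180, so the shorter arc is 119°.

119°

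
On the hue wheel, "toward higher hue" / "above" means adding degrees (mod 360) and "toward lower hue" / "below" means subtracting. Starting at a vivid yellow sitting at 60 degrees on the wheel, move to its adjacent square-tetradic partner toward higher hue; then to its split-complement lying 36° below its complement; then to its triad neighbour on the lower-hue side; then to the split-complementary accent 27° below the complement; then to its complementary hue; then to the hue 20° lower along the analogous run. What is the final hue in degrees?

127°

+90° (square ↑): 60 + 90 = 150°
+144° (split-comp 36° ↓): 150 + 144 = 294°
−120° (triadic ↓): 294 − 120 = 174°
+153° (split-comp 27° ↓): 174 + 153 = 327°
+180° (complement): 327 + 180 = 507 → 507 − 360 = 147°
−20° (analog 20° ↓): 147 − 20 = 127°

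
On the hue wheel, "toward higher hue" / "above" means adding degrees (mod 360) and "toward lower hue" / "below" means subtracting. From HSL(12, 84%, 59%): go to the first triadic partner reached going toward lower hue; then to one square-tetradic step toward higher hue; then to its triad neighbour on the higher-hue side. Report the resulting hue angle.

12 − 120 = -108 → -108 + 360 = 252°   (triadic ↓)
252 + 90 = 342°   (square ↑)
342 + 120 = 462 → 462 − 360 = 102°   (triadic ↑)

102°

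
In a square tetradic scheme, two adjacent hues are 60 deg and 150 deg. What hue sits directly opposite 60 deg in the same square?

240°

A square tetradic scheme places four hues 90° apart; opposite corners are 180° apart.
60 + 180 = 240°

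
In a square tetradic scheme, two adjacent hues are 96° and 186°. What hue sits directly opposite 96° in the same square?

A square tetradic scheme places four hues 90° apart; opposite corners are 180° apart.
96 + 180 = 276°

276°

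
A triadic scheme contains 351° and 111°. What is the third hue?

231°

A triad spaces three hues 120° apart.
The full set is {111°, 231°, 351°}.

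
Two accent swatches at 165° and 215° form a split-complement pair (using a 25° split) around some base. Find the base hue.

10°

The accents sit 25° either side of the complement, so the complement is their short-arc midpoint on the wheel.
Short-arc midpoint of 165° and 215°: 190°.
Base is 180° from the complement: 190 − 180 = 10°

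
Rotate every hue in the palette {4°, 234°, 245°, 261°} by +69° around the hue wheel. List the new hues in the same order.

4 + 69 = 73°
234 + 69 = 303°
245 + 69 = 314°
261 + 69 = 330°

73°, 303°, 314°, 330°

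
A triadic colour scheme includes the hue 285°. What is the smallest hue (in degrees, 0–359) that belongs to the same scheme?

A triad places three hues 120° apart.
The full set through 285° is {45°, 165°, 285°}.

45°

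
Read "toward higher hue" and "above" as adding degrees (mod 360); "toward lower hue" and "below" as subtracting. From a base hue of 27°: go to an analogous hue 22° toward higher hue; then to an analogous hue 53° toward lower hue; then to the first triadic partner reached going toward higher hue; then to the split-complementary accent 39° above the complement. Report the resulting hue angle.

+22° (analog 22° ↑): 27 + 22 = 49°
−53° (analog 53° ↓): 49 − 53 = -4 → -4 + 360 = 356°
+120° (triadic ↑): 356 + 120 = 476 → 476 − 360 = 116°
+219° (split-comp 39° ↑): 116 + 219 = 335°

335°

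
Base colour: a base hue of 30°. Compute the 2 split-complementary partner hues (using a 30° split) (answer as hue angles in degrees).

180° and 240°

Split-complementary hues sit 30° either side of the complement.
Complement of 30°: 30 + 180 = 210°
210 − 30 = 180°
210 + 30 = 240°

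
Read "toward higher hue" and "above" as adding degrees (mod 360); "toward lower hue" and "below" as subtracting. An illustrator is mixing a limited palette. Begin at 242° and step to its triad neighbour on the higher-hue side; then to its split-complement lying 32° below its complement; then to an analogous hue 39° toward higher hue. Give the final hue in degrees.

189°

+120° (triadic ↑): 242 + 120 = 362 → 362 − 360 = 2°
+148° (split-comp 32° ↓): 2 + 148 = 150°
+39° (analog 39° ↑): 150 + 39 = 189°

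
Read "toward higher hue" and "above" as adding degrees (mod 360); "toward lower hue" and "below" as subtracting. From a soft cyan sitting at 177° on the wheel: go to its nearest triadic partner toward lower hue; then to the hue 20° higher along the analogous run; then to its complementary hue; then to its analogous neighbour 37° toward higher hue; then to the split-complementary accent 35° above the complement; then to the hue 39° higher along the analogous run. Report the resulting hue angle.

177 − 120 = 57°   (triadic ↓)
57 + 20 = 77°   (analog 20° ↑)
77 + 180 = 257°   (complement)
257 + 37 = 294°   (analog 37° ↑)
294 + 215 = 509 → 509 − 360 = 149°   (split-comp 35° ↑)
149 + 39 = 188°   (analog 39° ↑)

188°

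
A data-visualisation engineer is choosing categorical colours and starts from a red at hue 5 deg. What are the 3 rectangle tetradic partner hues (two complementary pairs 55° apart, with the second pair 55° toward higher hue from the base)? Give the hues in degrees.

A rectangular tetradic uses two complementary pairs 55° apart: offsets 0°, 55°, 180°, 235°.
5 + 55 = 60°
5 + 180 = 185°
5 + 235 = 240°

60°, 185°, 240°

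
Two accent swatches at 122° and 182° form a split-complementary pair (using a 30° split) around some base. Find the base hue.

332°

The accents sit 30° either side of the complement, so the complement is their short-arc midpoint on the wheel.
Short-arc midpoint of 122° and 182°: 152°.
Base is 180° from the complement: 152 − 180 = -28 → -28 + 360 = 332°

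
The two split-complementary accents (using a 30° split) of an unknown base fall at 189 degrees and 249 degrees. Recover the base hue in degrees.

39°

The accents sit 30° either side of the complement, so the complement is their short-arc midpoint on the wheel.
Short-arc midpoint of 189° and 249°: 219°.
Base is 180° from the complement: 219 − 180 = 39°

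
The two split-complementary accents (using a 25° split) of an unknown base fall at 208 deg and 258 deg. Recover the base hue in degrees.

The accents sit 25° either side of the complement, so the complement is their short-arc midpoint on the wheel.
Short-arc midpoint of 208° and 258°: 233°.
Base is 180° from the complement: 233 − 180 = 53°

53°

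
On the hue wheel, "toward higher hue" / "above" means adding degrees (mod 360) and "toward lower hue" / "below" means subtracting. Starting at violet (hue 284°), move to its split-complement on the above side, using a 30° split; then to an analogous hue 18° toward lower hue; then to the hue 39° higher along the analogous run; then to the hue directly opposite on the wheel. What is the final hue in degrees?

split-comp 30° ↑ +210°: 284 + 210 = 494 → 494 − 360 = 134°
analog 18° ↓ −18°: 134 − 18 = 116°
analog 39° ↑ +39°: 116 + 39 = 155°
complement +180°: 155 + 180 = 335°

335°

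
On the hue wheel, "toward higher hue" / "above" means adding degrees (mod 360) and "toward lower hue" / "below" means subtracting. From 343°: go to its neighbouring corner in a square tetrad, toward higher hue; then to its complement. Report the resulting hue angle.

square ↑ +90°: 343 + 90 = 433 → 433 − 360 = 73°
complement +180°: 73 + 180 = 253°

253°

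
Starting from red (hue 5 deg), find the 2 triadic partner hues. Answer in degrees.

125° and 245°

A triad places three hues 120° apart.
5 + 120 = 125°
5 + 240 = 245°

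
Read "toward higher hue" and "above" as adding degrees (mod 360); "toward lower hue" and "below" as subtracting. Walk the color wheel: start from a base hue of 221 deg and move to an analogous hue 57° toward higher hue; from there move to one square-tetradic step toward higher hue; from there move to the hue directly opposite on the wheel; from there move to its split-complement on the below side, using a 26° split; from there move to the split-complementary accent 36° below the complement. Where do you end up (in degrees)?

analog 57° ↑ +57°: 221 + 57 = 278°
square ↑ +90°: 278 + 90 = 368 → 368 − 360 = 8°
complement +180°: 8 + 180 = 188°
split-comp 26° ↓ +154°: 188 + 154 = 342°
split-comp 36° ↓ +144°: 342 + 144 = 486 → 486 − 360 = 126°

126°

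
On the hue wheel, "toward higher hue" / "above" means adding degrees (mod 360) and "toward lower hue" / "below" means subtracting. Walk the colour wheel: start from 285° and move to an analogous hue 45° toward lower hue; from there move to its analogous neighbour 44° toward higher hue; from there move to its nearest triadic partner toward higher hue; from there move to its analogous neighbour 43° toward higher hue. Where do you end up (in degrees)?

87°

−45° (analog 45° ↓): 285 − 45 = 240°
+44° (analog 44° ↑): 240 + 44 = 284°
+120° (triadic ↑): 284 + 120 = 404 → 404 − 360 = 44°
+43° (analog 43° ↑): 44 + 43 = 87°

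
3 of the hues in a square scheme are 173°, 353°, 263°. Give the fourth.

A square tetradic scheme places four hues every 90°.
The full set through 173° is {83°, 173°, 263°, 353°}.
Given {173°, 263°, 353°}, the missing hue is 83°.

83°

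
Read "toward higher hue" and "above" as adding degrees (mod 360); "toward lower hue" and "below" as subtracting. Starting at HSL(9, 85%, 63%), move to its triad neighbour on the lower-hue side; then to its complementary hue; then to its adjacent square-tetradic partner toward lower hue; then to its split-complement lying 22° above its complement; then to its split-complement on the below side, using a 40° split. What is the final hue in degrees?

321°

−120° (triadic ↓): 9 − 120 = -111 → -111 + 360 = 249°
+180° (complement): 249 + 180 = 429 → 429 − 360 = 69°
−90° (square ↓): 69 − 90 = -21 → -21 + 360 = 339°
+202° (split-comp 22° ↑): 339 + 202 = 541 → 541 − 360 = 181°
+140° (split-comp 40° ↓): 181 + 140 = 321°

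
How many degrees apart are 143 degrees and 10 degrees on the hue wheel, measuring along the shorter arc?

133°

|143 − 10| = 133.
133 ≤ 180, so the shorter arc is 133°.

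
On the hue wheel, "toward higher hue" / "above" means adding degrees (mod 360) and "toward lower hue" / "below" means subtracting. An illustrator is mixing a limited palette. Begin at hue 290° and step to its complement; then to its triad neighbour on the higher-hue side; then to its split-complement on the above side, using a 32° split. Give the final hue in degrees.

290 + 180 = 470 → 470 − 360 = 110°   (complement)
110 + 120 = 230°   (triadic ↑)
230 + 212 = 442 → 442 − 360 = 82°   (split-comp 32° ↑)

82°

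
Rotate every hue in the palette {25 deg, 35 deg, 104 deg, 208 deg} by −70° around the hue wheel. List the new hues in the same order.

25 − 70 = -45 → -45 + 360 = 315°
35 − 70 = -35 → -35 + 360 = 325°
104 − 70 = 34°
208 − 70 = 138°

315°, 325°, 34°, 138°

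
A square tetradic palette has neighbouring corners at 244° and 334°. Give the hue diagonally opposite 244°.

64°

A square tetradic scheme places four hues 90° apart; opposite corners are 180° apart.
244 + 180 = 424 → 424 − 360 = 64°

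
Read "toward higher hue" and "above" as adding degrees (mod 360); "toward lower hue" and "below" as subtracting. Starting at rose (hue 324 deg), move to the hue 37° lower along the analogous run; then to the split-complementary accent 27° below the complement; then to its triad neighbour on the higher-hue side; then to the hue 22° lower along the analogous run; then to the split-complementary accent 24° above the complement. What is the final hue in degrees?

analog 37° ↓ −37°: 324 − 37 = 287°
split-comp 27° ↓ +153°: 287 + 153 = 440 → 440 − 360 = 80°
triadic ↑ +120°: 80 + 120 = 200°
analog 22° ↓ −22°: 200 − 22 = 178°
split-comp 24° ↑ +204°: 178 + 204 = 382 → 382 − 360 = 22°

22°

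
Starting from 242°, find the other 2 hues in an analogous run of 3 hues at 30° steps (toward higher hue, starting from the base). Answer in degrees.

272° and 302°

242 + 30 = 272°
242 + 60 = 302°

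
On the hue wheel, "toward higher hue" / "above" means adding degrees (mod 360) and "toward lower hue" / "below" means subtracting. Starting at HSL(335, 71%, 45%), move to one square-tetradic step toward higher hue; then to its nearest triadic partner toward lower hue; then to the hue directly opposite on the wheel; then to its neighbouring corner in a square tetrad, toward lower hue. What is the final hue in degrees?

35°

square ↑ +90°: 335 + 90 = 425 → 425 − 360 = 65°
triadic ↓ −120°: 65 − 120 = -55 → -55 + 360 = 305°
complement +180°: 305 + 180 = 485 → 485 − 360 = 125°
square ↓ −90°: 125 − 90 = 35°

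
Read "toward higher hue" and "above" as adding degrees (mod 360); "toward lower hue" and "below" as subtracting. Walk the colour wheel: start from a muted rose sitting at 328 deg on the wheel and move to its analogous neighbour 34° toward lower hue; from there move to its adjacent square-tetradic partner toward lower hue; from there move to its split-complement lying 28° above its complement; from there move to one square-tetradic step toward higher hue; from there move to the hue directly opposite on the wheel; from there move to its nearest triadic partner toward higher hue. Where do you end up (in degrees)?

analog 34° ↓ −34°: 328 − 34 = 294°
square ↓ −90°: 294 − 90 = 204°
split-comp 28° ↑ +208°: 204 + 208 = 412 → 412 − 360 = 52°
square ↑ +90°: 52 + 90 = 142°
complement +180°: 142 + 180 = 322°
triadic ↑ +120°: 322 + 120 = 442 → 442 − 360 = 82°

82°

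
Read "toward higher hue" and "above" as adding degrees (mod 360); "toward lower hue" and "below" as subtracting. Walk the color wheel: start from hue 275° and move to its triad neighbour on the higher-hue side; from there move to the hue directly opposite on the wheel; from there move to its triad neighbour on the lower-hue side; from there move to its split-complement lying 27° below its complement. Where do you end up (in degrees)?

248°

triadic ↑ +120°: 275 + 120 = 395 → 395 − 360 = 35°
complement +180°: 35 + 180 = 215°
triadic ↓ −120°: 215 − 120 = 95°
split-comp 27° ↓ +153°: 95 + 153 = 248°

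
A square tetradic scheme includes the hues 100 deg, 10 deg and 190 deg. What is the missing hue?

280°

A square tetradic scheme places four hues every 90°.
The full set through 10° is {10°, 100°, 190°, 280°}.
Given {10°, 100°, 190°}, the missing hue is 280°.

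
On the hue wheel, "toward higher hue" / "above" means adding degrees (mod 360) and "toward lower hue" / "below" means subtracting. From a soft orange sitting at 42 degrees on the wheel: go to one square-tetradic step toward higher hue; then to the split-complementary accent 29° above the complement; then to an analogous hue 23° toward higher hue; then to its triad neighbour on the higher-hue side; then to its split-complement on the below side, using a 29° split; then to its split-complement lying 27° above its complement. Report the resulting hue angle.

122°

square ↑ +90°: 42 + 90 = 132°
split-comp 29° ↑ +209°: 132 + 209 = 341°
analog 23° ↑ +23°: 341 + 23 = 364 → 364 − 360 = 4°
triadic ↑ +120°: 4 + 120 = 124°
split-comp 29° ↓ +151°: 124 + 151 = 275°
split-comp 27° ↑ +207°: 275 + 207 = 482 → 482 − 360 = 122°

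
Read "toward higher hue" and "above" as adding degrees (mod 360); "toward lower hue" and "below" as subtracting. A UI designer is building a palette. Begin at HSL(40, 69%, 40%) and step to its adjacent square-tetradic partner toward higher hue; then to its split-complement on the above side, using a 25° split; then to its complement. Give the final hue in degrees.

square ↑ +90°: 40 + 90 = 130°
split-comp 25° ↑ +205°: 130 + 205 = 335°
complement +180°: 335 + 180 = 515 → 515 − 360 = 155°

155°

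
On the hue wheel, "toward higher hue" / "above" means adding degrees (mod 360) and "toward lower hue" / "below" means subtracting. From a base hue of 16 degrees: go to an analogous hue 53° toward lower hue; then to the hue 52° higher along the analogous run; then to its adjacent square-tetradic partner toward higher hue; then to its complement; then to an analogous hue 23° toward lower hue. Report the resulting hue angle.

262°

analog 53° ↓ −53°: 16 − 53 = -37 → -37 + 360 = 323°
analog 52° ↑ +52°: 323 + 52 = 375 → 375 − 360 = 15°
square ↑ +90°: 15 + 90 = 105°
complement +180°: 105 + 180 = 285°
analog 23° ↓ −23°: 285 − 23 = 262°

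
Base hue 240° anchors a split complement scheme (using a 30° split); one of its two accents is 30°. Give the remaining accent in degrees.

90°

Split-complementary hues sit 30° either side of the complement.
Complement of the base 240°: 240 + 180 = 420 → 420 − 360 = 60°
The given accent 30° is 30° one side of 60°; the other accent sits 30° the other side: 60 + 30 = 90°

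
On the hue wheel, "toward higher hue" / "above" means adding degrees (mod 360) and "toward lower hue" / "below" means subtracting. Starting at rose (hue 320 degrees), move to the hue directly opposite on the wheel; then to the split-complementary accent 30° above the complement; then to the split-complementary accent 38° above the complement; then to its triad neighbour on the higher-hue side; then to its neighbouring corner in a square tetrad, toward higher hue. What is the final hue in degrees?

320 + 180 = 500 → 500 − 360 = 140°   (complement)
140 + 210 = 350°   (split-comp 30° ↑)
350 + 218 = 568 → 568 − 360 = 208°   (split-comp 38° ↑)
208 + 120 = 328°   (triadic ↑)
328 + 90 = 418 → 418 − 360 = 58°   (square ↑)

58°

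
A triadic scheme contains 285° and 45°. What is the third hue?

A triad spaces three hues 120° apart.
The full set is {45°, 165°, 285°}.

165°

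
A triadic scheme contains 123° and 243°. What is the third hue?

3°

A triad spaces three hues 120° apart.
The full set is {3°, 123°, 243°}.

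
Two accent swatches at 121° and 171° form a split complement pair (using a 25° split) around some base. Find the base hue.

326°

The accents sit 25° either side of the complement, so the complement is their short-arc midpoint on the wheel.
Short-arc midpoint of 121° and 171°: 146°.
Base is 180° from the complement: 146 − 180 = -34 → -34 + 360 = 326°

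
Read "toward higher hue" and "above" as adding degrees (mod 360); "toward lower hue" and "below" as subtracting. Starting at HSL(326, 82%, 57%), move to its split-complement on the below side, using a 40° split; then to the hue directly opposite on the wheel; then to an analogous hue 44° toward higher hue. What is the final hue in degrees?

330°

+140° (split-comp 40° ↓): 326 + 140 = 466 → 466 − 360 = 106°
+180° (complement): 106 + 180 = 286°
+44° (analog 44° ↑): 286 + 44 = 330°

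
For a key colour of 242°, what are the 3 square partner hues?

A square tetradic scheme places four hues every 90°.
242 + 90 = 332°
242 + 180 = 422 → 422 − 360 = 62°
242 + 270 = 512 → 512 − 360 = 152°

332°, 62°, 152°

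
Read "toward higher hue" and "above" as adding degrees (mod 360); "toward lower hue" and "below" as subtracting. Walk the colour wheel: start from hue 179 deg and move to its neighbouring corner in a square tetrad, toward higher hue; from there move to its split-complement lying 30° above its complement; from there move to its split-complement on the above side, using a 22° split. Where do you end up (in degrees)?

179 + 90 = 269°   (square ↑)
269 + 210 = 479 → 479 − 360 = 119°   (split-comp 30° ↑)
119 + 202 = 321°   (split-comp 22° ↑)

321°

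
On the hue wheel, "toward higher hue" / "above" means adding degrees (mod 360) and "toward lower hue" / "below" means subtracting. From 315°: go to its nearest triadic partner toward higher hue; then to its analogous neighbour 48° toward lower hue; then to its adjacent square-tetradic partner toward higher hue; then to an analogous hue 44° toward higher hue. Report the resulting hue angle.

161°

triadic ↑ +120°: 315 + 120 = 435 → 435 − 360 = 75°
analog 48° ↓ −48°: 75 − 48 = 27°
square ↑ +90°: 27 + 90 = 117°
analog 44° ↑ +44°: 117 + 44 = 161°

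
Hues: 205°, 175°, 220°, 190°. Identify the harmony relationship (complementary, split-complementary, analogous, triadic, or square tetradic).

Sort the hues: 175°, 190°, 205°, 220°.
Successive gaps around the wheel: 15°, 15°, 15°, 315°.
A run of hues at equal small steps (15°) with one large closing gap is an analogous group.

analogous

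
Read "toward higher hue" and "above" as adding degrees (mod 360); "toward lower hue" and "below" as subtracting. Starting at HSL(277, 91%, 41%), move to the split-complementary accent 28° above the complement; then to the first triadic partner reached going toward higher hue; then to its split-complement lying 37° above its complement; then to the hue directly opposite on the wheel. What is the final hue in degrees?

282°

split-comp 28° ↑ +208°: 277 + 208 = 485 → 485 − 360 = 125°
triadic ↑ +120°: 125 + 120 = 245°
split-comp 37° ↑ +217°: 245 + 217 = 462 → 462 − 360 = 102°
complement +180°: 102 + 180 = 282°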